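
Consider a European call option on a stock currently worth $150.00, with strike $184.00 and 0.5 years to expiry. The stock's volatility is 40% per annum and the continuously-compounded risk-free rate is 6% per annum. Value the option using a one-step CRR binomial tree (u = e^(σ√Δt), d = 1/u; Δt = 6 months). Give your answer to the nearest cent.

CRR parameters: u = e^(σ√Δt) = e^(0.4·√0.5) = 1.3269, d = 1/u = 0.7536
Per-period rate: rΔt = 0.06·0.5 = 0.03, so R = e^0.03 = 1.0305
Risk-neutral probability p = (e^0.03 − 0.7536)/(1.3269 − 0.7536) = 0.2768/0.5733 = 0.4829
Terminal stock prices: S_u = 199, S_d = 113
Terminal payoffs (S − K): max(15.03, 0) = 15.03, max(-70.95, 0) = 0
Node 0 (S = 150): V_0 = e^(−0.03)·[0.4829·15.0345 + 0.5171·0.0000] = 7.0453

$7.05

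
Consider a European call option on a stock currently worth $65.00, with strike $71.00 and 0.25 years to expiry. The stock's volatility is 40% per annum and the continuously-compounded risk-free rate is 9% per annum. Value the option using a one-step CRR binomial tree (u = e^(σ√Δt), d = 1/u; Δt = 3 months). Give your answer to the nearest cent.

$4.16

CRR parameters: u = e^(σ√Δt) = e^(0.4·√0.25) = 1.2214, d = 1/u = 0.8187
Per-period rate: rΔt = 0.09·0.25 = 0.0225, so R = e^0.0225 = 1.0228
Risk-neutral probability p = (e^0.0225 − 0.8187)/(1.2214 − 0.8187) = 0.2040/0.4027 = 0.5067
Terminal stock prices: S_u = 79.39, S_d = 53.22
Terminal payoffs (S − K): max(8.391, 0) = 8.391, max(-17.78, 0) = 0
Node 0 (S = 65): V_0 = e^(−0.0225)·[0.5067·8.3912 + 0.4933·0.0000] = 4.1570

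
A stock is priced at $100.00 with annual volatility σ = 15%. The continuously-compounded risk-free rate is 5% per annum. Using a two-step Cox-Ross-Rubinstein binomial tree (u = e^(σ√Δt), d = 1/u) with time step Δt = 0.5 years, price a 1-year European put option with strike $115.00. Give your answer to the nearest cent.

$12.27

CRR parameters: u = e^(σ√Δt) = e^(0.15·√0.5) = 1.1119, d = 1/u = 0.8994
Per-period rate: rΔt = 0.05·0.5 = 0.025, so R = e^0.025 = 1.0253
Risk-neutral probability p = (e^0.025 − 0.8994)/(1.1119 − 0.8994) = 0.1259/0.2125 = 0.5926
Terminal stock prices: S_uu = 123.6, S_ud = 100, S_dd = 80.89
Terminal payoffs (K − S): max(-8.631, 0) = 0, max(15, 0) = 15, max(34.11, 0) = 34.11
Node u (S = 111.2): V_u = e^(−0.025)·[0.5926·0.0000 + 0.4074·15.0000] = 5.9598
Node d (S = 89.94): V_d = e^(−0.025)·[0.5926·15.0000 + 0.4074·34.1142] = 22.2241
Node 0 (S = 100): V_0 = e^(−0.025)·[0.5926·5.9598 + 0.4074·22.2241] = 12.2748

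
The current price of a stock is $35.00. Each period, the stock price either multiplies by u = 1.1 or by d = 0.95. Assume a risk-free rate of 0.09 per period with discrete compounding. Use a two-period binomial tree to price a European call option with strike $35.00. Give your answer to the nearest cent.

Risk-neutral probability p = (1 + 0.09 − 0.95)/(1.1 − 0.95) = 0.1400/0.1500 = 0.9333
Terminal stock prices: S_uu = 42.35, S_ud = 36.57, S_dd = 31.59
Terminal payoffs (S − K): max(7.35, 0) = 7.35, max(1.575, 0) = 1.575, max(-3.413, 0) = 0
Node u (S = 38.5): V_u = 1/1.09·[0.9333·7.3500 + 0.0667·1.5750] = 6.3899
Node d (S = 33.25): V_d = 1/1.09·[0.9333·1.5750 + 0.0667·0.0000] = 1.3486
Node 0 (S = 35): V_0 = 1/1.09·[0.9333·6.3899 + 0.0667·1.3486] = 5.5540

$5.55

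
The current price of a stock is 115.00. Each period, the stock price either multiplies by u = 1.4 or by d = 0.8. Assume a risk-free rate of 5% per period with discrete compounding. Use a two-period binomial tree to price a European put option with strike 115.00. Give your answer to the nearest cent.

12.78

Risk-neutral probability p = (1 + 0.05 − 0.8)/(1.4 − 0.8) = 0.2500/0.6000 = 0.4167
Terminal stock prices: S_uu = 225.4, S_ud = 128.8, S_dd = 73.6
Terminal payoffs (K − S): max(-110.4, 0) = 0, max(-13.8, 0) = 0, max(41.4, 0) = 41.4
Node u (S = 161): V_u = 1/1.05·[0.4167·0.0000 + 0.5833·0.0000] = 0.0000
Node d (S = 92): V_d = 1/1.05·[0.4167·0.0000 + 0.5833·41.4000] = 23.0000
Node 0 (S = 115): V_0 = 1/1.05·[0.4167·0.0000 + 0.5833·23.0000] = 12.7778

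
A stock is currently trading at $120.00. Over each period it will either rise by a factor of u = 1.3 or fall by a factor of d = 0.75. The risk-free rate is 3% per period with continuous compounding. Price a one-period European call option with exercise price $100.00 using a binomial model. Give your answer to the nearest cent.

Risk-neutral probability p = (e^0.03 − 0.75)/(1.3 − 0.75) = 0.2805/0.5500 = 0.5099
Terminal stock prices: S_u = 156, S_d = 90
Terminal payoffs (S − K): max(56, 0) = 56, max(-10, 0) = 0
Node 0 (S = 120): V_0 = e^(−0.03)·[0.5099·56.0000 + 0.4901·0.0000] = 27.7114

$27.71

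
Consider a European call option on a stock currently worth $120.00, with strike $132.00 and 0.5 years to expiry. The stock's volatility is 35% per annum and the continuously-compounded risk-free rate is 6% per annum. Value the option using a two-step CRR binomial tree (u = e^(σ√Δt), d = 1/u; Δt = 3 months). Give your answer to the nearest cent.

$9.26

CRR parameters: u = e^(σ√Δt) = e^(0.35·√0.25) = 1.1912, d = 1/u = 0.8395
Per-period rate: rΔt = 0.06·0.25 = 0.015, so R = e^0.015 = 1.0151
Risk-neutral probability p = (e^0.015 − 0.8395)/(1.1912 − 0.8395) = 0.1757/0.3518 = 0.4993
Terminal stock prices: S_uu = 170.3, S_ud = 120, S_dd = 84.56
Terminal payoffs (S − K): max(38.29, 0) = 38.29, max(-12, 0) = 0, max(-47.44, 0) = 0
Node u (S = 142.9): V_u = e^(−0.015)·[0.4993·38.2881 + 0.5007·0.0000] = 18.8335
Node d (S = 100.7): V_d = e^(−0.015)·[0.4993·0.0000 + 0.5007·0.0000] = 0.0000
Node 0 (S = 120): V_0 = e^(−0.015)·[0.4993·18.8335 + 0.5007·0.0000] = 9.2640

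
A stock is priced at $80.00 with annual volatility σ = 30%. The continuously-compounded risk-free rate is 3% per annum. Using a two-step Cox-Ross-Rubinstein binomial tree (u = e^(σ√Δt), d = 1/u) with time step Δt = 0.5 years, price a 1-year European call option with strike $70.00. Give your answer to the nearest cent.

CRR parameters: u = e^(σ√Δt) = e^(0.3·√0.5) = 1.2363, d = 1/u = 0.8089
Per-period rate: rΔt = 0.03·0.5 = 0.015, so R = e^0.015 = 1.0151
Risk-neutral probability p = (e^0.015 − 0.8089)/(1.2363 − 0.8089) = 0.2063/0.4275 = 0.4825
Terminal stock prices: S_uu = 122.3, S_ud = 80, S_dd = 52.34
Terminal payoffs (S − K): max(52.28, 0) = 52.28, max(10, 0) = 10, max(-17.66, 0) = 0
Node u (S = 98.9): V_u = e^(−0.015)·[0.4825·52.2772 + 0.5175·10.0000] = 29.9471
Node d (S = 64.71): V_d = e^(−0.015)·[0.4825·10.0000 + 0.5175·0.0000] = 4.7534
Node 0 (S = 80): V_0 = e^(−0.015)·[0.4825·29.9471 + 0.5175·4.7534] = 16.6581

$16.66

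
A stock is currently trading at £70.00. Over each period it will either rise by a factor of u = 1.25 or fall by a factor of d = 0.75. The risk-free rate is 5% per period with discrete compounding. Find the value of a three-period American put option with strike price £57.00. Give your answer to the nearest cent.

£3.85

Risk-neutral probability p = (1 + 0.05 − 0.75)/(1.25 − 0.75) = 0.3000/0.5000 = 0.6000
Terminal stock prices: S_uuu = 136.7, S_uud = 82.03, S_udd = 49.22, S_ddd = 29.53
Terminal payoffs (K − S): max(-79.72, 0) = 0, max(-25.03, 0) = 0, max(7.781, 0) = 7.781, max(27.47, 0) = 27.47
Node uu (S = 109.4): continuation = 1/1.05·[0.6000·0.0000 + 0.4000·0.0000] = 0.0000; exercise value = 0.0000 ≤ continuation, so V_uu = 0.0000
Node ud (S = 65.62): continuation = 1/1.05·[0.6000·0.0000 + 0.4000·7.7812] = 2.9643; exercise value = 0.0000 ≤ continuation, so V_ud = 2.9643
Node dd (S = 39.38): continuation = 1/1.05·[0.6000·7.7812 + 0.4000·27.4688] = 14.9107; exercise value = 17.6250 > continuation, so V_dd = 17.6250 (exercise)
Node u (S = 87.5): continuation = 1/1.05·[0.6000·0.0000 + 0.4000·2.9643] = 1.1293; exercise value = 0.0000 ≤ continuation, so V_u = 1.1293
Node d (S = 52.5): continuation = 1/1.05·[0.6000·2.9643 + 0.4000·17.6250] = 8.4082; exercise value = 4.5000 ≤ continuation, so V_d = 8.4082
Node 0 (S = 70): continuation = 1/1.05·[0.6000·1.1293 + 0.4000·8.4082] = 3.8484; exercise value = 0.0000 ≤ continuation, so V_0 = 3.8484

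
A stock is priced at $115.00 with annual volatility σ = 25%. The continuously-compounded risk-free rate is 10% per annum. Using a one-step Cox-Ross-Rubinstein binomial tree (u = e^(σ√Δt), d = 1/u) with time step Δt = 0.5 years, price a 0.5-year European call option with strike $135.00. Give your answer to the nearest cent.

$1.28

CRR parameters: u = e^(σ√Δt) = e^(0.25·√0.5) = 1.1934, d = 1/u = 0.8380
Per-period rate: rΔt = 0.1·0.5 = 0.05, so R = e^0.05 = 1.0513
Risk-neutral probability p = (e^0.05 − 0.8380)/(1.1934 − 0.8380) = 0.2133/0.3554 = 0.6002
Terminal stock prices: S_u = 137.2, S_d = 96.37
Terminal payoffs (S − K): max(2.237, 0) = 2.237, max(-38.63, 0) = 0
Node 0 (S = 115): V_0 = e^(−0.05)·[0.6002·2.2369 + 0.3998·0.0000] = 1.2771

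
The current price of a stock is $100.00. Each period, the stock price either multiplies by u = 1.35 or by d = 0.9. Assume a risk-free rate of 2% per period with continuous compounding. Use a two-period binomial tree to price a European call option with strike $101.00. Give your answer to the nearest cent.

Risk-neutral probability p = (e^0.02 − 0.9)/(1.35 − 0.9) = 0.1202/0.4500 = 0.2671
Terminal stock prices: S_uu = 182.3, S_ud = 121.5, S_dd = 81
Terminal payoffs (S − K): max(81.25, 0) = 81.25, max(20.5, 0) = 20.5, max(-20, 0) = 0
Node u (S = 135): V_u = e^(−0.02)·[0.2671·81.2500 + 0.7329·20.5000] = 35.9999
Node d (S = 90): V_d = e^(−0.02)·[0.2671·20.5000 + 0.7329·0.0000] = 5.3674
Node 0 (S = 100): V_0 = e^(−0.02)·[0.2671·35.9999 + 0.7329·5.3674] = 13.2815

$13.28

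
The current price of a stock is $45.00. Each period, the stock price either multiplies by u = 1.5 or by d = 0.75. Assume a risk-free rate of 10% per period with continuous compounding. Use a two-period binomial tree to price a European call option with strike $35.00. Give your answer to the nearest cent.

$18.54

Risk-neutral probability p = (e^0.1 − 0.75)/(1.5 − 0.75) = 0.3552/0.7500 = 0.4736
Terminal stock prices: S_uu = 101.2, S_ud = 50.62, S_dd = 25.31
Terminal payoffs (S − K): max(66.25, 0) = 66.25, max(15.62, 0) = 15.62, max(-9.688, 0) = 0
Node u (S = 67.5): V_u = e^(−0.1)·[0.4736·66.2500 + 0.5264·15.6250] = 35.8307
Node d (S = 33.75): V_d = e^(−0.1)·[0.4736·15.6250 + 0.5264·0.0000] = 6.6952
Node 0 (S = 45): V_0 = e^(−0.1)·[0.4736·35.8307 + 0.5264·6.6952] = 18.5425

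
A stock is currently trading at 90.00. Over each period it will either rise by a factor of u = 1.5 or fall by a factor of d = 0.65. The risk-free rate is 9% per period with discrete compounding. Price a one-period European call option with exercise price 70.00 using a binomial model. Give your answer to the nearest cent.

30.87

Risk-neutral probability p = (1 + 0.09 − 0.65)/(1.5 − 0.65) = 0.4400/0.8500 = 0.5176
Terminal stock prices: S_u = 135, S_d = 58.5
Terminal payoffs (S − K): max(65, 0) = 65, max(-11.5, 0) = 0
Node 0 (S = 90): V_0 = 1/1.09·[0.5176·65.0000 + 0.4824·0.0000] = 30.8689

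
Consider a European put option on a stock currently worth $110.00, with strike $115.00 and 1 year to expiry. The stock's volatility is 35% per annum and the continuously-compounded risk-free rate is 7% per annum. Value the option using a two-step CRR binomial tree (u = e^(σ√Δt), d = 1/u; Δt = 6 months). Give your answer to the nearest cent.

$13.08

CRR parameters: u = e^(σ√Δt) = e^(0.35·√0.5) = 1.2808, d = 1/u = 0.7808
Per-period rate: rΔt = 0.07·0.5 = 0.035, so R = e^0.035 = 1.0356
Risk-neutral probability p = (e^0.035 − 0.7808)/(1.2808 − 0.7808) = 0.2549/0.5000 = 0.5097
Terminal stock prices: S_uu = 180.5, S_ud = 110, S_dd = 67.05
Terminal payoffs (K − S): max(-65.45, 0) = 0, max(5, 0) = 5, max(47.95, 0) = 47.95
Node u (S = 140.9): V_u = e^(−0.035)·[0.5097·0.0000 + 0.4903·5.0000] = 2.3673
Node d (S = 85.88): V_d = e^(−0.035)·[0.5097·5.0000 + 0.4903·47.9455] = 25.1610
Node 0 (S = 110): V_0 = e^(−0.035)·[0.5097·2.3673 + 0.4903·25.1610] = 13.0778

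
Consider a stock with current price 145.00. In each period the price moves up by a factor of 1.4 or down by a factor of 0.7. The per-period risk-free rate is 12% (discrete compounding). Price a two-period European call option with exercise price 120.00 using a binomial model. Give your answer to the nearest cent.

Risk-neutral probability p = (1 + 0.12 − 0.7)/(1.4 − 0.7) = 0.4200/0.7000 = 0.6000
Terminal stock prices: S_uu = 284.2, S_ud = 142.1, S_dd = 71.05
Terminal payoffs (S − K): max(164.2, 0) = 164.2, max(22.1, 0) = 22.1, max(-48.95, 0) = 0
Node u (S = 203): V_u = 1/1.12·[0.6000·164.2000 + 0.4000·22.1000] = 95.8571
Node d (S = 101.5): V_d = 1/1.12·[0.6000·22.1000 + 0.4000·0.0000] = 11.8393
Node 0 (S = 145): V_0 = 1/1.12·[0.6000·95.8571 + 0.4000·11.8393] = 55.5804

55.58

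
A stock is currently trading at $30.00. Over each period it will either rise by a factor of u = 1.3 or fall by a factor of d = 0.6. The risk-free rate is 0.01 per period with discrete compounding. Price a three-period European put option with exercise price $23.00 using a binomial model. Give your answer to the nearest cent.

Risk-neutral probability p = (1 + 0.01 − 0.6)/(1.3 − 0.6) = 0.4100/0.7000 = 0.5857
Terminal stock prices: S_uuu = 65.91, S_uud = 30.42, S_udd = 14.04, S_ddd = 6.48
Terminal payoffs (K − S): max(-42.91, 0) = 0, max(-7.42, 0) = 0, max(8.96, 0) = 8.96, max(16.52, 0) = 16.52
Node uu (S = 50.7): V_uu = 1/1.01·[0.5857·0.0000 + 0.4143·0.0000] = 0.0000
Node ud (S = 23.4): V_ud = 1/1.01·[0.5857·0.0000 + 0.4143·8.9600] = 3.6752
Node dd (S = 10.8): V_dd = 1/1.01·[0.5857·8.9600 + 0.4143·16.5200] = 11.9723
Node u (S = 39): V_u = 1/1.01·[0.5857·0.0000 + 0.4143·3.6752] = 1.5075
Node d (S = 18): V_d = 1/1.01·[0.5857·3.6752 + 0.4143·11.9723] = 7.0422
Node 0 (S = 30): V_0 = 1/1.01·[0.5857·1.5075 + 0.4143·7.0422] = 3.7628

$3.76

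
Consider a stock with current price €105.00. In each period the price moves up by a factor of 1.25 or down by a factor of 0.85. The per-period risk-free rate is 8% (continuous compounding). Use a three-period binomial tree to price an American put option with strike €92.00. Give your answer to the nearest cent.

€2.39

Risk-neutral probability p = (e^0.08 − 0.85)/(1.25 − 0.85) = 0.2333/0.4000 = 0.5832
Terminal stock prices: S_uuu = 205.1, S_uud = 139.5, S_udd = 94.83, S_ddd = 64.48
Terminal payoffs (K − S): max(-113.1, 0) = 0, max(-47.45, 0) = 0, max(-2.828, 0) = 0, max(27.52, 0) = 27.52
Node uu (S = 164.1): continuation = e^(−0.08)·[0.5832·0.0000 + 0.4168·0.0000] = 0.0000; exercise value = 0.0000 ≤ continuation, so V_uu = 0.0000
Node ud (S = 111.6): continuation = e^(−0.08)·[0.5832·0.0000 + 0.4168·0.0000] = 0.0000; exercise value = 0.0000 ≤ continuation, so V_ud = 0.0000
Node dd (S = 75.86): continuation = e^(−0.08)·[0.5832·0.0000 + 0.4168·27.5169] = 10.5868; exercise value = 16.1375 > continuation, so V_dd = 16.1375 (exercise)
Node u (S = 131.2): continuation = e^(−0.08)·[0.5832·0.0000 + 0.4168·0.0000] = 0.0000; exercise value = 0.0000 ≤ continuation, so V_u = 0.0000
Node d (S = 89.25): continuation = e^(−0.08)·[0.5832·0.0000 + 0.4168·16.1375] = 6.2087; exercise value = 2.7500 ≤ continuation, so V_d = 6.2087
Node 0 (S = 105): continuation = e^(−0.08)·[0.5832·0.0000 + 0.4168·6.2087] = 2.3887; exercise value = 0.0000 ≤ continuation, so V_0 = 2.3887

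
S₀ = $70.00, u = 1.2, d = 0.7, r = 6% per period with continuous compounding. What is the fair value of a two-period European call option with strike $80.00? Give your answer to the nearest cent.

Risk-neutral probability p = (e^0.06 − 0.7)/(1.2 − 0.7) = 0.3618/0.5000 = 0.7237
Terminal stock prices: S_uu = 100.8, S_ud = 58.8, S_dd = 34.3
Terminal payoffs (S − K): max(20.8, 0) = 20.8, max(-21.2, 0) = 0, max(-45.7, 0) = 0
Node u (S = 84): V_u = e^(−0.06)·[0.7237·20.8000 + 0.2763·0.0000] = 14.1758
Node d (S = 49): V_d = e^(−0.06)·[0.7237·0.0000 + 0.2763·0.0000] = 0.0000
Node 0 (S = 70): V_0 = e^(−0.06)·[0.7237·14.1758 + 0.2763·0.0000] = 9.6612

$9.66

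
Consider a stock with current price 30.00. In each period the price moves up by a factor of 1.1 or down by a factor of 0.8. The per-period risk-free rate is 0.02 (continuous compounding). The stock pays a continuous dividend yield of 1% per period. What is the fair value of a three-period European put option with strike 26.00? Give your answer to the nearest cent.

Per-period risk-free factor R = e^0.02 = 1.0202; dividend-adjusted growth = e^(0.02−0.01) = 1.0101.
Risk-neutral probability p = (1.0101 − 0.8)/(1.1 − 0.8) = 0.2101/0.3000 = 0.7002
Terminal stock prices: S_uuu = 39.93, S_uud = 29.04, S_udd = 21.12, S_ddd = 15.36
Terminal payoffs (K − S): max(-13.93, 0) = 0, max(-3.04, 0) = 0, max(4.88, 0) = 4.88, max(10.64, 0) = 10.64
Node uu (S = 36.3): V_uu = e^(−0.02)·[0.7002·0.0000 + 0.2998·0.0000] = 0.0000
Node ud (S = 26.4): V_ud = e^(−0.02)·[0.7002·0.0000 + 0.2998·4.8800] = 1.4342
Node dd (S = 19.2): V_dd = e^(−0.02)·[0.7002·4.8800 + 0.2998·10.6400] = 6.4762
Node u (S = 33): V_u = e^(−0.02)·[0.7002·0.0000 + 0.2998·1.4342] = 0.4215
Node d (S = 24): V_d = e^(−0.02)·[0.7002·1.4342 + 0.2998·6.4762] = 2.8876
Node 0 (S = 30): V_0 = e^(−0.02)·[0.7002·0.4215 + 0.2998·2.8876] = 1.1379

1.14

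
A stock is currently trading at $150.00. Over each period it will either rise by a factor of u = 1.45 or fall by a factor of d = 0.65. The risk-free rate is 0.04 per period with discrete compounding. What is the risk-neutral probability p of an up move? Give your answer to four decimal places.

p = 0.4875

Risk-neutral probability p = (1 + 0.04 − 0.65)/(1.45 − 0.65) = 0.3900/0.8000 = 0.4875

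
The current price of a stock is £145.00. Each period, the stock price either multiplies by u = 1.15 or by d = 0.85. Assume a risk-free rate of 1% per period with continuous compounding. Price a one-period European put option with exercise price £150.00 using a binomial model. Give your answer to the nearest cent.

£12.35

Risk-neutral probability p = (e^0.01 − 0.85)/(1.15 − 0.85) = 0.1601/0.3000 = 0.5335
Terminal stock prices: S_u = 166.8, S_d = 123.2
Terminal payoffs (K − S): max(-16.75, 0) = 0, max(26.75, 0) = 26.75
Node 0 (S = 145): V_0 = e^(−0.01)·[0.5335·0.0000 + 0.4665·26.7500] = 12.3547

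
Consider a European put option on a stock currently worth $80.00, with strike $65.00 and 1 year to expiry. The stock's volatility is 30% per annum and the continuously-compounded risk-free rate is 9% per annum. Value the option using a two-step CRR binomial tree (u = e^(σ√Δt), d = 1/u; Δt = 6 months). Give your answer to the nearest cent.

CRR parameters: u = e^(σ√Δt) = e^(0.3·√0.5) = 1.2363, d = 1/u = 0.8089
Per-period rate: rΔt = 0.09·0.5 = 0.045, so R = e^0.045 = 1.0460
Risk-neutral probability p = (e^0.045 − 0.8089)/(1.2363 − 0.8089) = 0.2372/0.4275 = 0.5548
Terminal stock prices: S_uu = 122.3, S_ud = 80, S_dd = 52.34
Terminal payoffs (K − S): max(-57.28, 0) = 0, max(-15, 0) = 0, max(12.66, 0) = 12.66
Node u (S = 98.9): V_u = e^(−0.045)·[0.5548·0.0000 + 0.4452·0.0000] = 0.0000
Node d (S = 64.71): V_d = e^(−0.045)·[0.5548·0.0000 + 0.4452·12.6599] = 5.3877
Node 0 (S = 80): V_0 = e^(−0.045)·[0.5548·0.0000 + 0.4452·5.3877] = 2.2928

$2.29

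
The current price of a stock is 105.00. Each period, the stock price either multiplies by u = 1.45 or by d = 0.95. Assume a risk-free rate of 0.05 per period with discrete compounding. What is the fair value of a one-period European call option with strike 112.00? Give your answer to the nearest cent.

7.67

Risk-neutral probability p = (1 + 0.05 − 0.95)/(1.45 − 0.95) = 0.1000/0.5000 = 0.2000
Terminal stock prices: S_u = 152.2, S_d = 99.75
Terminal payoffs (S − K): max(40.25, 0) = 40.25, max(-12.25, 0) = 0
Node 0 (S = 105): V_0 = 1/1.05·[0.2000·40.2500 + 0.8000·0.0000] = 7.6667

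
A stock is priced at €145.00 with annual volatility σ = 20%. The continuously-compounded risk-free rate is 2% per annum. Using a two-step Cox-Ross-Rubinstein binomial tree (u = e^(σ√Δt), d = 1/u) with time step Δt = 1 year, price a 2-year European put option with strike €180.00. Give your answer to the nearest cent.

CRR parameters: u = e^(σ√Δt) = e^(0.2·√1) = 1.2214, d = 1/u = 0.8187
Per-period rate: rΔt = 0.02·1 = 0.02, so R = e^0.02 = 1.0202
Risk-neutral probability p = (e^0.02 − 0.8187)/(1.2214 − 0.8187) = 0.2015/0.4027 = 0.5003
Terminal stock prices: S_uu = 216.3, S_ud = 145, S_dd = 97.2
Terminal payoffs (K − S): max(-36.31, 0) = 0, max(35, 0) = 35, max(82.8, 0) = 82.8
Node u (S = 177.1): V_u = e^(−0.02)·[0.5003·0.0000 + 0.4997·35.0000] = 17.1420
Node d (S = 118.7): V_d = e^(−0.02)·[0.5003·35.0000 + 0.4997·82.8036] = 57.7198
Node 0 (S = 145): V_0 = e^(−0.02)·[0.5003·17.1420 + 0.4997·57.7198] = 36.6764

€36.68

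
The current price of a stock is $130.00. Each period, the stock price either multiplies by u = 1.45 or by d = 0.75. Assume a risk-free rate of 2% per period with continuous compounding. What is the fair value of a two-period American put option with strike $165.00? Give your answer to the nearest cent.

$46.00

Risk-neutral probability p = (e^0.02 − 0.75)/(1.45 − 0.75) = 0.2702/0.7000 = 0.3860
Terminal stock prices: S_uu = 273.3, S_ud = 141.4, S_dd = 73.12
Terminal payoffs (K − S): max(-108.3, 0) = 0, max(23.62, 0) = 23.62, max(91.88, 0) = 91.88
Node u (S = 188.5): continuation = e^(−0.02)·[0.3860·0.0000 + 0.6140·23.6250] = 14.2185; exercise value = 0.0000 ≤ continuation, so V_u = 14.2185
Node d (S = 97.5): continuation = e^(−0.02)·[0.3860·23.6250 + 0.6140·91.8750] = 64.2328; exercise value = 67.5000 > continuation, so V_d = 67.5000 (exercise)
Node 0 (S = 130): continuation = e^(−0.02)·[0.3860·14.2185 + 0.6140·67.5000] = 46.0039; exercise value = 35.0000 ≤ continuation, so V_0 = 46.0039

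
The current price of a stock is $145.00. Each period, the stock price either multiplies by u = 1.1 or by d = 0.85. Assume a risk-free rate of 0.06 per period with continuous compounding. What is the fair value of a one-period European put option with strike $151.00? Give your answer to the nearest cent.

Risk-neutral probability p = (e^0.06 − 0.85)/(1.1 − 0.85) = 0.2118/0.2500 = 0.8473
Terminal stock prices: S_u = 159.5, S_d = 123.2
Terminal payoffs (K − S): max(-8.5, 0) = 0, max(27.75, 0) = 27.75
Node 0 (S = 145): V_0 = e^(−0.06)·[0.8473·0.0000 + 0.1527·27.7500] = 3.9894

$3.99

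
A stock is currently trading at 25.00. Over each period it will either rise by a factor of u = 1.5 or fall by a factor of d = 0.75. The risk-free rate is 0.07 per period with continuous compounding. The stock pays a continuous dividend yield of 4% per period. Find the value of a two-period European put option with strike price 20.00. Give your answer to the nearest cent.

Per-period risk-free factor R = e^0.07 = 1.0725; dividend-adjusted growth = e^(0.07−0.04) = 1.0305.
Risk-neutral probability p = (1.0305 − 0.75)/(1.5 − 0.75) = 0.2805/0.7500 = 0.3739
Terminal stock prices: S_uu = 56.25, S_ud = 28.12, S_dd = 14.06
Terminal payoffs (K − S): max(-36.25, 0) = 0, max(-8.125, 0) = 0, max(5.938, 0) = 5.938
Node u (S = 37.5): V_u = e^(−0.07)·[0.3739·0.0000 + 0.6261·0.0000] = 0.0000
Node d (S = 18.75): V_d = e^(−0.07)·[0.3739·0.0000 + 0.6261·5.9375] = 3.4659
Node 0 (S = 25): V_0 = e^(−0.07)·[0.3739·0.0000 + 0.6261·3.4659] = 2.0232

2.02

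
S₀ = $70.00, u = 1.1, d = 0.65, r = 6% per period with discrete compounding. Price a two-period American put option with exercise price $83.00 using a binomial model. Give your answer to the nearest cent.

$13.00

Risk-neutral probability p = (1 + 0.06 − 0.65)/(1.1 − 0.65) = 0.4100/0.4500 = 0.9111
Terminal stock prices: S_uu = 84.7, S_ud = 50.05, S_dd = 29.58
Terminal payoffs (K − S): max(-1.7, 0) = 0, max(32.95, 0) = 32.95, max(53.42, 0) = 53.42
Node u (S = 77): continuation = 1/1.06·[0.9111·0.0000 + 0.0889·32.9500] = 2.7631; exercise value = 6.0000 > continuation, so V_u = 6.0000 (exercise)
Node d (S = 45.5): continuation = 1/1.06·[0.9111·32.9500 + 0.0889·53.4250] = 32.8019; exercise value = 37.5000 > continuation, so V_d = 37.5000 (exercise)
Node 0 (S = 70): continuation = 1/1.06·[0.9111·6.0000 + 0.0889·37.5000] = 8.3019; exercise value = 13.0000 > continuation, so V_0 = 13.0000 (exercise)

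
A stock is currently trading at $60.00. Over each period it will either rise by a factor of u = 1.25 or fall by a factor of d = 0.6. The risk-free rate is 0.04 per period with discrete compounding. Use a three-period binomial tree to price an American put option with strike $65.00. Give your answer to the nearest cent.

$14.20

Risk-neutral probability p = (1 + 0.04 − 0.6)/(1.25 − 0.6) = 0.4400/0.6500 = 0.6769
Terminal stock prices: S_uuu = 117.2, S_uud = 56.25, S_udd = 27, S_ddd = 12.96
Terminal payoffs (K − S): max(-52.19, 0) = 0, max(8.75, 0) = 8.75, max(38, 0) = 38, max(52.04, 0) = 52.04
Node uu (S = 93.75): continuation = 1/1.04·[0.6769·0.0000 + 0.3231·8.7500] = 2.7182; exercise value = 0.0000 ≤ continuation, so V_uu = 2.7182
Node ud (S = 45): continuation = 1/1.04·[0.6769·8.7500 + 0.3231·38.0000] = 17.5000; exercise value = 20.0000 > continuation, so V_ud = 20.0000 (exercise)
Node dd (S = 21.6): continuation = 1/1.04·[0.6769·38.0000 + 0.3231·52.0400] = 40.9000; exercise value = 43.4000 > continuation, so V_dd = 43.4000 (exercise)
Node u (S = 75): continuation = 1/1.04·[0.6769·2.7182 + 0.3231·20.0000] = 7.9823; exercise value = 0.0000 ≤ continuation, so V_u = 7.9823
Node d (S = 36): continuation = 1/1.04·[0.6769·20.0000 + 0.3231·43.4000] = 26.5000; exercise value = 29.0000 > continuation, so V_d = 29.0000 (exercise)
Node 0 (S = 60): continuation = 1/1.04·[0.6769·7.9823 + 0.3231·29.0000] = 14.2044; exercise value = 5.0000 ≤ continuation, so V_0 = 14.2044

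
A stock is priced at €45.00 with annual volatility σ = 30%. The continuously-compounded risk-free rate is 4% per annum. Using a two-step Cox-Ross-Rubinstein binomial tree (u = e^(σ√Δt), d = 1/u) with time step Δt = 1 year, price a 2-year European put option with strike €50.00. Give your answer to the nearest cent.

€8.32

CRR parameters: u = e^(σ√Δt) = e^(0.3·√1) = 1.3499, d = 1/u = 0.7408
Per-period rate: rΔt = 0.04·1 = 0.04, so R = e^0.04 = 1.0408
Risk-neutral probability p = (e^0.04 − 0.7408)/(1.3499 − 0.7408) = 0.3000/0.6090 = 0.4926
Terminal stock prices: S_uu = 82, S_ud = 45, S_dd = 24.7
Terminal payoffs (K − S): max(-32, 0) = 0, max(5, 0) = 5, max(25.3, 0) = 25.3
Node u (S = 60.74): V_u = e^(−0.04)·[0.4926·0.0000 + 0.5074·5.0000] = 2.4377
Node d (S = 33.34): V_d = e^(−0.04)·[0.4926·5.0000 + 0.5074·25.3035] = 14.7027
Node 0 (S = 45): V_0 = e^(−0.04)·[0.4926·2.4377 + 0.5074·14.7027] = 8.3217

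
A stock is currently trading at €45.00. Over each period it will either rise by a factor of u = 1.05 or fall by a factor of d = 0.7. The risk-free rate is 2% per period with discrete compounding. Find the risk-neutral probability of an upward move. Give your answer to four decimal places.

p = 0.9143

Risk-neutral probability p = (1 + 0.02 − 0.7)/(1.05 − 0.7) = 0.3200/0.3500 = 0.9143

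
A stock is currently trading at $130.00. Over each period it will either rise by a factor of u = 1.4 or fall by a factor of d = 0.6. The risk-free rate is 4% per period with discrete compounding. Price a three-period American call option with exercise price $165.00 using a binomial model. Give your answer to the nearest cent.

Risk-neutral probability p = (1 + 0.04 − 0.6)/(1.4 − 0.6) = 0.4400/0.8000 = 0.5500
Terminal stock prices: S_uuu = 356.7, S_uud = 152.9, S_udd = 65.52, S_ddd = 28.08
Terminal payoffs (S − K): max(191.7, 0) = 191.7, max(-12.12, 0) = 0, max(-99.48, 0) = 0, max(-136.9, 0) = 0
Node uu (S = 254.8): continuation = 1/1.04·[0.5500·191.7200 + 0.4500·0.0000] = 101.3904; exercise value = 89.8000 ≤ continuation, so V_uu = 101.3904
Node ud (S = 109.2): continuation = 1/1.04·[0.5500·0.0000 + 0.4500·0.0000] = 0.0000; exercise value = 0.0000 ≤ continuation, so V_ud = 0.0000
Node dd (S = 46.8): continuation = 1/1.04·[0.5500·0.0000 + 0.4500·0.0000] = 0.0000; exercise value = 0.0000 ≤ continuation, so V_dd = 0.0000
Node u (S = 182): continuation = 1/1.04·[0.5500·101.3904 + 0.4500·0.0000] = 53.6199; exercise value = 17.0000 ≤ continuation, so V_u = 53.6199
Node d (S = 78): continuation = 1/1.04·[0.5500·0.0000 + 0.4500·0.0000] = 0.0000; exercise value = 0.0000 ≤ continuation, so V_d = 0.0000
Node 0 (S = 130): continuation = 1/1.04·[0.5500·53.6199 + 0.4500·0.0000] = 28.3567; exercise value = 0.0000 ≤ continuation, so V_0 = 28.3567

$28.36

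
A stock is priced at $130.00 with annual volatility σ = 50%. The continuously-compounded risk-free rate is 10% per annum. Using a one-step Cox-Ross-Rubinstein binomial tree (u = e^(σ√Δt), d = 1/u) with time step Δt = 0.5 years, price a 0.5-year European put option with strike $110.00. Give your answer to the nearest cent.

CRR parameters: u = e^(σ√Δt) = e^(0.5·√0.5) = 1.4241, d = 1/u = 0.7022
Per-period rate: rΔt = 0.1·0.5 = 0.05, so R = e^0.05 = 1.0513
Risk-neutral probability p = (e^0.05 − 0.7022)/(1.4241 − 0.7022) = 0.3491/0.7219 = 0.4835
Terminal stock prices: S_u = 185.1, S_d = 91.28
Terminal payoffs (K − S): max(-75.14, 0) = 0, max(18.72, 0) = 18.72
Node 0 (S = 130): V_0 = e^(−0.05)·[0.4835·0.0000 + 0.5165·18.7155] = 9.1944

$9.19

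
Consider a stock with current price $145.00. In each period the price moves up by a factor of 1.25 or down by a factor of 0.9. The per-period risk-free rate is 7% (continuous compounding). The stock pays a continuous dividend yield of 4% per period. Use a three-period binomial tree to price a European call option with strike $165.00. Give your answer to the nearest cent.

$13.21

Per-period risk-free factor R = e^0.07 = 1.0725; dividend-adjusted growth = e^(0.07−0.04) = 1.0305.
Risk-neutral probability p = (1.0305 − 0.9)/(1.25 − 0.9) = 0.1305/0.3500 = 0.3727
Terminal stock prices: S_uuu = 283.2, S_uud = 203.9, S_udd = 146.8, S_ddd = 105.7
Terminal payoffs (S − K): max(118.2, 0) = 118.2, max(38.91, 0) = 38.91, max(-18.19, 0) = 0, max(-59.29, 0) = 0
Node uu (S = 226.6): V_uu = e^(−0.07)·[0.3727·118.2031 + 0.6273·38.9062] = 63.8339
Node ud (S = 163.1): V_ud = e^(−0.07)·[0.3727·38.9062 + 0.6273·0.0000] = 13.5210
Node dd (S = 117.5): V_dd = e^(−0.07)·[0.3727·0.0000 + 0.6273·0.0000] = 0.0000
Node u (S = 181.2): V_u = e^(−0.07)·[0.3727·63.8339 + 0.6273·13.5210] = 30.0921
Node d (S = 130.5): V_d = e^(−0.07)·[0.3727·13.5210 + 0.6273·0.0000] = 4.6989
Node 0 (S = 145): V_0 = e^(−0.07)·[0.3727·30.0921 + 0.6273·4.6989] = 13.2061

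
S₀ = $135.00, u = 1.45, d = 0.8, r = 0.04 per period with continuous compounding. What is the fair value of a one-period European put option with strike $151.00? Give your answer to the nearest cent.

Risk-neutral probability p = (e^0.04 − 0.8)/(1.45 − 0.8) = 0.2408/0.6500 = 0.3705
Terminal stock prices: S_u = 195.8, S_d = 108
Terminal payoffs (K − S): max(-44.75, 0) = 0, max(43, 0) = 43
Node 0 (S = 135): V_0 = e^(−0.04)·[0.3705·0.0000 + 0.6295·43.0000] = 26.0080

$26.01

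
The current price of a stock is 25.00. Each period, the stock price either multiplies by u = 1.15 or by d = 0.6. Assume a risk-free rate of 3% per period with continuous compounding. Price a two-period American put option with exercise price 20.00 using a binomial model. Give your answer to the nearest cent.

Risk-neutral probability p = (e^0.03 − 0.6)/(1.15 − 0.6) = 0.4305/0.5500 = 0.7826
Terminal stock prices: S_uu = 33.06, S_ud = 17.25, S_dd = 9
Terminal payoffs (K − S): max(-13.06, 0) = 0, max(2.75, 0) = 2.75, max(11, 0) = 11
Node u (S = 28.75): continuation = e^(−0.03)·[0.7826·0.0000 + 0.2174·2.7500] = 0.5801; exercise value = 0.0000 ≤ continuation, so V_u = 0.5801
Node d (S = 15): continuation = e^(−0.03)·[0.7826·2.7500 + 0.2174·11.0000] = 4.4089; exercise value = 5.0000 > continuation, so V_d = 5.0000 (exercise)
Node 0 (S = 25): continuation = e^(−0.03)·[0.7826·0.5801 + 0.2174·5.0000] = 1.4952; exercise value = 0.0000 ≤ continuation, so V_0 = 1.4952

1.50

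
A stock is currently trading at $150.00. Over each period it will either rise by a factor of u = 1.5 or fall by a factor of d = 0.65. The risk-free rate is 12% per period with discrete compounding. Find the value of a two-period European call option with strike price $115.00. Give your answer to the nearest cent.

Risk-neutral probability p = (1 + 0.12 − 0.65)/(1.5 − 0.65) = 0.4700/0.8500 = 0.5529
Terminal stock prices: S_uu = 337.5, S_ud = 146.2, S_dd = 63.38
Terminal payoffs (S − K): max(222.5, 0) = 222.5, max(31.25, 0) = 31.25, max(-51.62, 0) = 0
Node u (S = 225): V_u = 1/1.12·[0.5529·222.5000 + 0.4471·31.2500] = 122.3214
Node d (S = 97.5): V_d = 1/1.12·[0.5529·31.2500 + 0.4471·0.0000] = 15.4280
Node 0 (S = 150): V_0 = 1/1.12·[0.5529·122.3214 + 0.4471·15.4280] = 66.5480

$66.55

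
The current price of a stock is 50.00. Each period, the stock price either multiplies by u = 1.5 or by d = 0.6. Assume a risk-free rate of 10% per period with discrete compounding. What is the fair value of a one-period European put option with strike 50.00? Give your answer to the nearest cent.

8.08

Risk-neutral probability p = (1 + 0.1 − 0.6)/(1.5 − 0.6) = 0.5000/0.9000 = 0.5556
Terminal stock prices: S_u = 75, S_d = 30
Terminal payoffs (K − S): max(-25, 0) = 0, max(20, 0) = 20
Node 0 (S = 50): V_0 = 1/1.1·[0.5556·0.0000 + 0.4444·20.0000] = 8.0808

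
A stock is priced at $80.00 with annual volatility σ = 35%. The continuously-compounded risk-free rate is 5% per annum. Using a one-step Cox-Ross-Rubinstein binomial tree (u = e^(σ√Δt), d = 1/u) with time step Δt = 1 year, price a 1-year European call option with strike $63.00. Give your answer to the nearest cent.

CRR parameters: u = e^(σ√Δt) = e^(0.35·√1) = 1.4191, d = 1/u = 0.7047
Per-period rate: rΔt = 0.05·1 = 0.05, so R = e^0.05 = 1.0513
Risk-neutral probability p = (e^0.05 − 0.7047)/(1.4191 − 0.7047) = 0.3466/0.7144 = 0.4852
Terminal stock prices: S_u = 113.5, S_d = 56.38
Terminal payoffs (S − K): max(50.53, 0) = 50.53, max(-6.625, 0) = 0
Node 0 (S = 80): V_0 = e^(−0.05)·[0.4852·50.5254 + 0.5148·0.0000] = 23.3170

$23.32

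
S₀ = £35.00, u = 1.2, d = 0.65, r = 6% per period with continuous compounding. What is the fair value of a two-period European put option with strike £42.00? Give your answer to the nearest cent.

Risk-neutral probability p = (e^0.06 − 0.65)/(1.2 − 0.65) = 0.4118/0.5500 = 0.7488
Terminal stock prices: S_uu = 50.4, S_ud = 27.3, S_dd = 14.79
Terminal payoffs (K − S): max(-8.4, 0) = 0, max(14.7, 0) = 14.7, max(27.21, 0) = 27.21
Node u (S = 42): V_u = e^(−0.06)·[0.7488·0.0000 + 0.2512·14.7000] = 3.4777
Node d (S = 22.75): V_d = e^(−0.06)·[0.7488·14.7000 + 0.2512·27.2125] = 16.8041
Node 0 (S = 35): V_0 = e^(−0.06)·[0.7488·3.4777 + 0.2512·16.8041] = 6.4279

£6.43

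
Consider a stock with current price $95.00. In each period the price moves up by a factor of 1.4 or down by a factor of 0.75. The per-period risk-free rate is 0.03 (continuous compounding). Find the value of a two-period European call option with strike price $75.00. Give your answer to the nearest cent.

Risk-neutral probability p = (e^0.03 − 0.75)/(1.4 − 0.75) = 0.2805/0.6500 = 0.4315
Terminal stock prices: S_uu = 186.2, S_ud = 99.75, S_dd = 53.44
Terminal payoffs (S − K): max(111.2, 0) = 111.2, max(24.75, 0) = 24.75, max(-21.56, 0) = 0
Node u (S = 133): V_u = e^(−0.03)·[0.4315·111.2000 + 0.5685·24.7500] = 60.2166
Node d (S = 71.25): V_d = e^(−0.03)·[0.4315·24.7500 + 0.5685·0.0000] = 10.3632
Node 0 (S = 95): V_0 = e^(−0.03)·[0.4315·60.2166 + 0.5685·10.3632] = 30.9314

$30.93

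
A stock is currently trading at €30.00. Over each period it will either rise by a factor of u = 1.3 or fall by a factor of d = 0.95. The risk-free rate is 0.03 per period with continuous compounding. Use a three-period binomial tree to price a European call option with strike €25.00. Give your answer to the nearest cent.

Risk-neutral probability p = (e^0.03 − 0.95)/(1.3 − 0.95) = 0.0805/0.3500 = 0.2299
Terminal stock prices: S_uuu = 65.91, S_uud = 48.16, S_udd = 35.2, S_ddd = 25.72
Terminal payoffs (S − K): max(40.91, 0) = 40.91, max(23.16, 0) = 23.16, max(10.2, 0) = 10.2, max(0.7212, 0) = 0.7212
Node uu (S = 50.7): V_uu = e^(−0.03)·[0.2299·40.9100 + 0.7701·23.1650] = 26.4389
Node ud (S = 37.05): V_ud = e^(−0.03)·[0.2299·23.1650 + 0.7701·10.1975] = 12.7889
Node dd (S = 27.07): V_dd = e^(−0.03)·[0.2299·10.1975 + 0.7701·0.7212] = 2.8139
Node u (S = 39): V_u = e^(−0.03)·[0.2299·26.4389 + 0.7701·12.7889] = 15.4559
Node d (S = 28.5): V_d = e^(−0.03)·[0.2299·12.7889 + 0.7701·2.8139] = 4.9559
Node 0 (S = 30): V_0 = e^(−0.03)·[0.2299·15.4559 + 0.7701·4.9559] = 7.1517

€7.15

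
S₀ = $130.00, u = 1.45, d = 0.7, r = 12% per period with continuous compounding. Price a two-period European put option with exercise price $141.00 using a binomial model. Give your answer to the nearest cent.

$14.73

Risk-neutral probability p = (e^0.12 − 0.7)/(1.45 − 0.7) = 0.4275/0.7500 = 0.5700
Terminal stock prices: S_uu = 273.3, S_ud = 131.9, S_dd = 63.7
Terminal payoffs (K − S): max(-132.3, 0) = 0, max(9.05, 0) = 9.05, max(77.3, 0) = 77.3
Node u (S = 188.5): V_u = e^(−0.12)·[0.5700·0.0000 + 0.4300·9.0500] = 3.4515
Node d (S = 91): V_d = e^(−0.12)·[0.5700·9.0500 + 0.4300·77.3000] = 34.0558
Node 0 (S = 130): V_0 = e^(−0.12)·[0.5700·3.4515 + 0.4300·34.0558] = 14.7330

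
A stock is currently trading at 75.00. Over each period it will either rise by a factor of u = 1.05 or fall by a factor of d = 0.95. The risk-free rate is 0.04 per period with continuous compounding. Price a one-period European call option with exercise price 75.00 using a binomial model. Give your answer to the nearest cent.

Risk-neutral probability p = (e^0.04 − 0.95)/(1.05 − 0.95) = 0.0908/0.1000 = 0.9081
Terminal stock prices: S_u = 78.75, S_d = 71.25
Terminal payoffs (S − K): max(3.75, 0) = 3.75, max(-3.75, 0) = 0
Node 0 (S = 75): V_0 = e^(−0.04)·[0.9081·3.7500 + 0.0919·0.0000] = 3.2719

3.27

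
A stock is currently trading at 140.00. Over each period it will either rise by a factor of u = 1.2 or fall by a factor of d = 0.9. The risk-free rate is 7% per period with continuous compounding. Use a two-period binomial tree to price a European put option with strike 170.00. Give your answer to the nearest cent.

Risk-neutral probability p = (e^0.07 − 0.9)/(1.2 − 0.9) = 0.1725/0.3000 = 0.5750
Terminal stock prices: S_uu = 201.6, S_ud = 151.2, S_dd = 113.4
Terminal payoffs (K − S): max(-31.6, 0) = 0, max(18.8, 0) = 18.8, max(56.6, 0) = 56.6
Node u (S = 168): V_u = e^(−0.07)·[0.5750·0.0000 + 0.4250·18.8000] = 7.4493
Node d (S = 126): V_d = e^(−0.07)·[0.5750·18.8000 + 0.4250·56.6000] = 32.5069
Node 0 (S = 140): V_0 = e^(−0.07)·[0.5750·7.4493 + 0.4250·32.5069] = 16.8746

16.87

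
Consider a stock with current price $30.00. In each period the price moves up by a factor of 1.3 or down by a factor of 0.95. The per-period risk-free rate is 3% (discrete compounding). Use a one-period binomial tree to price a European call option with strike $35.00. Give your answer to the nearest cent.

Risk-neutral probability p = (1 + 0.03 − 0.95)/(1.3 − 0.95) = 0.0800/0.3500 = 0.2286
Terminal stock prices: S_u = 39, S_d = 28.5
Terminal payoffs (S − K): max(4, 0) = 4, max(-6.5, 0) = 0
Node 0 (S = 30): V_0 = 1/1.03·[0.2286·4.0000 + 0.7714·0.0000] = 0.8877

$0.89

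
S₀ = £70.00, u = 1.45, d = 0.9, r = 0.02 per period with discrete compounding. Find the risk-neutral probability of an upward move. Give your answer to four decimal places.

Risk-neutral probability p = (1 + 0.02 − 0.9)/(1.45 − 0.9) = 0.1200/0.5500 = 0.2182

p = 0.2182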